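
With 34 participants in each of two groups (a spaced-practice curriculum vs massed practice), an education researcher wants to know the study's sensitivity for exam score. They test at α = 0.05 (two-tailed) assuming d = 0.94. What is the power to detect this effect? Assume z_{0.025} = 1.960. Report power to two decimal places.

power ≈ 0.97

For two equal groups, power = Φ(d·√(n/2) − z_{α/2}).
d·√(n/2) = 0.94 × √(34/2) = 0.94 × 4.123 = 3.876.
z_β = 3.876 − 1.960 = 1.916.
Power = Φ(1.916) = 0.972.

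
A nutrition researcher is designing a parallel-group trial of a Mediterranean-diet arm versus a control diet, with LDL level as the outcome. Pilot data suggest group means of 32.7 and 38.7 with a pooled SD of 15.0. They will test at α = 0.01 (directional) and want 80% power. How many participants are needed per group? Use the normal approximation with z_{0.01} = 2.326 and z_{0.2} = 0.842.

n = 126 per group

Cohen's d = |M₁ − M₂| / SD_pooled = |32.7 − 38.7| / 15.0 = 6.0 / 15.0 = 0.400.
For two independent groups with equal n: n = 2·((z_{α} + z_β) / d)².
z_{α} + z_β = 2.326 + 0.842 = 3.168.
n = 2 × (3.168 / 0.400)² = 2 × 7.920² = 2 × 62.73 = 125.5.
Round up to the next whole participant.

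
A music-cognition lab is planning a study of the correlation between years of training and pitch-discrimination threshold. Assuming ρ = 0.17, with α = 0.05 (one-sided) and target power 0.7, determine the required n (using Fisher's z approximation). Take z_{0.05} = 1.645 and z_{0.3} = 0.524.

Fisher's z: C = ½·ln((1+r)/(1−r)) = ½·ln(1.4096) = 0.1717.
n = ((z_{α} + z_β)/C)² + 3.
(1.645 + 0.524) / 0.1717 = 2.169 / 0.1717 = 12.632.
n = 12.632² + 3 = 159.58 + 3 = 162.6.
Round up.

n = 163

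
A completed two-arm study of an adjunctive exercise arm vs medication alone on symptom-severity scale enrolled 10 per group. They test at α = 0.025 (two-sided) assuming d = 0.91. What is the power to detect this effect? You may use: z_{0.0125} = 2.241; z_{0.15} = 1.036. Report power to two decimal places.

For two equal groups, power = Φ(d·√(n/2) − z_{α/2}).
d·√(n/2) = 0.91 × √(10/2) = 0.91 × 2.236 = 2.035.
z_β = 2.035 − 2.241 = -0.206.
Power = Φ(-0.206) = 0.418.

power ≈ 0.42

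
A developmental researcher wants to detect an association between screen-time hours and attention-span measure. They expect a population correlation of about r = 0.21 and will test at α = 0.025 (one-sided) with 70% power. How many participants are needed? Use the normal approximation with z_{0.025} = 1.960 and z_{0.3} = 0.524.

n = 139

Fisher's z: C = ½·ln((1+r)/(1−r)) = ½·ln(1.5316) = 0.2132.
n = ((z_{α} + z_β)/C)² + 3.
(1.960 + 0.524) / 0.2132 = 2.484 / 0.2132 = 11.651.
n = 11.651² + 3 = 135.75 + 3 = 138.7.
Round up.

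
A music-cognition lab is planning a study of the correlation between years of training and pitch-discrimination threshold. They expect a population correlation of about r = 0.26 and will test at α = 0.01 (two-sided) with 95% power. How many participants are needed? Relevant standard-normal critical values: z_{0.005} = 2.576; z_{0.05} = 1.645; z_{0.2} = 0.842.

n = 255

Fisher's z: C = ½·ln((1+r)/(1−r)) = ½·ln(1.7027) = 0.2661.
n = ((z_{α/2} + z_β)/C)² + 3.
(2.576 + 1.645) / 0.2661 = 4.221 / 0.2661 = 15.862.
n = 15.862² + 3 = 251.62 + 3 = 254.6.
Round up.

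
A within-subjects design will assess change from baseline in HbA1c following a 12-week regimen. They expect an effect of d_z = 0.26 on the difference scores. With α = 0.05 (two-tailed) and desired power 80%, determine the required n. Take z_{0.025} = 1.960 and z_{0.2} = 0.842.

For a paired (one-sample on differences) test: n = ((z_{α/2} + z_β) / d)².
z_{α/2} + z_β = 1.960 + 0.842 = 2.802.
n = (2.802 / 0.26)² = 10.777² = 116.14.
Round up.

n = 117 pairs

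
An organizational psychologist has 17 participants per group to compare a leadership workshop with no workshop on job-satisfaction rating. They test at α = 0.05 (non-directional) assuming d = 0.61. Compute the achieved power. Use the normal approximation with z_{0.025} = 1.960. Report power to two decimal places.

power ≈ 0.43

For two equal groups, power = Φ(d·√(n/2) − z_{α/2}).
d·√(n/2) = 0.61 × √(17/2) = 0.61 × 2.915 = 1.778.
z_β = 1.778 − 1.960 = -0.182.
Power = Φ(-0.182) = 0.428.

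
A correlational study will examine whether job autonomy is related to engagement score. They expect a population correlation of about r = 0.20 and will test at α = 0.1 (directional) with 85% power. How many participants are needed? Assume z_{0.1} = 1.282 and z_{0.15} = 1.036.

n = 134

Fisher's z: C = ½·ln((1+r)/(1−r)) = ½·ln(1.5000) = 0.2027.
n = ((z_{α} + z_β)/C)² + 3.
(1.282 + 1.036) / 0.2027 = 2.318 / 0.2027 = 11.436.
n = 11.436² + 3 = 130.77 + 3 = 133.8.
Round up.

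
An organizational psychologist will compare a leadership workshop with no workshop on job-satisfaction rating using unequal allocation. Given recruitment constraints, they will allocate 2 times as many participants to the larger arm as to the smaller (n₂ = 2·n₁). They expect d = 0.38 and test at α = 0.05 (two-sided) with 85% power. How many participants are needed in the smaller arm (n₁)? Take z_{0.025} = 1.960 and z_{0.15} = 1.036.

n₁ = 94

With allocation ratio k = n₂/n₁ = 2, Var(x̄₁−x̄₂) = σ²(1/n₁ + 1/(k·n₁)) = σ²·(k+1)/(k·n₁).
So n₁ = (1 + 1/k)·((z_{α/2} + z_β)/d)² = 1.500 × (2.996/0.38)².
n₁ = 1.500 × 62.16 = 93.2.
Round up: n₁ = 94, giving n₂ = 2 × 94 = 188.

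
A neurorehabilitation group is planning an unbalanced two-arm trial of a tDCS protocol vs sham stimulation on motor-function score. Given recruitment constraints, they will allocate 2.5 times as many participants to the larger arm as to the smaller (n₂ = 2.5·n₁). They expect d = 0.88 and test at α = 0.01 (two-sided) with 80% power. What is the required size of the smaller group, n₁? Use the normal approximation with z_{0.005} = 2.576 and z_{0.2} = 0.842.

With allocation ratio k = n₂/n₁ = 2.5, Var(x̄₁−x̄₂) = σ²(1/n₁ + 1/(k·n₁)) = σ²·(k+1)/(k·n₁).
So n₁ = (1 + 1/k)·((z_{α/2} + z_β)/d)² = 1.400 × (3.418/0.88)².
n₁ = 1.400 × 15.09 = 21.1.
Round up: n₁ = 22, giving n₂ = 2.5 × 22 = 55.

n₁ = 22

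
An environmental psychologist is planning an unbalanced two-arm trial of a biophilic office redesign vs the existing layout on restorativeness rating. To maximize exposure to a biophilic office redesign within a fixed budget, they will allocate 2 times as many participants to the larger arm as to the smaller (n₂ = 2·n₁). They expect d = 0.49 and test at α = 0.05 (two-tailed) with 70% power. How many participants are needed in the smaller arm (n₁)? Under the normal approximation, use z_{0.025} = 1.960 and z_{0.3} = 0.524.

n₁ = 39

With allocation ratio k = n₂/n₁ = 2, Var(x̄₁−x̄₂) = σ²(1/n₁ + 1/(k·n₁)) = σ²·(k+1)/(k·n₁).
So n₁ = (1 + 1/k)·((z_{α/2} + z_β)/d)² = 1.500 × (2.484/0.49)².
n₁ = 1.500 × 25.70 = 38.5.
Round up: n₁ = 39, giving n₂ = 2 × 39 = 78.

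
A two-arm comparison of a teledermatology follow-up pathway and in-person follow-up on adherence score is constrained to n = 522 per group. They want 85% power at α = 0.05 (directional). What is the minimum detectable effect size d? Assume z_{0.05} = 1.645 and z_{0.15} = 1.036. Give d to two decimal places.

d_min ≈ 0.17

For two independent groups of n = 522 each: d_min = (z_{α} + z_β)·√(2/n).
z-sum = 1.645 + 1.036 = 2.681.
d_min = 2.681 × √(2/522) = 2.681 × 0.0619 = 0.166.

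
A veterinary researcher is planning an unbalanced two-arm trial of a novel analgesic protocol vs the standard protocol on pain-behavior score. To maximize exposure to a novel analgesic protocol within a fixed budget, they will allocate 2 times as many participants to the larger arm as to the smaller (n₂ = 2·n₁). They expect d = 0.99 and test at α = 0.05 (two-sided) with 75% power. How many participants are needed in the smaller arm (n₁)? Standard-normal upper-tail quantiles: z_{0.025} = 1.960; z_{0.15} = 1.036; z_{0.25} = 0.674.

With allocation ratio k = n₂/n₁ = 2, Var(x̄₁−x̄₂) = σ²(1/n₁ + 1/(k·n₁)) = σ²·(k+1)/(k·n₁).
So n₁ = (1 + 1/k)·((z_{α/2} + z_β)/d)² = 1.500 × (2.634/0.99)².
n₁ = 1.500 × 7.08 = 10.6.
Round up: n₁ = 11, giving n₂ = 2 × 11 = 22.

n₁ = 11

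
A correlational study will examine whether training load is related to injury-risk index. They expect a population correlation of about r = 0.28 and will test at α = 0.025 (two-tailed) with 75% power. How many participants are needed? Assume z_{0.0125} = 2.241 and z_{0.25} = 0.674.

n = 106

Fisher's z: C = ½·ln((1+r)/(1−r)) = ½·ln(1.7778) = 0.2877.
n = ((z_{α/2} + z_β)/C)² + 3.
(2.241 + 0.674) / 0.2877 = 2.915 / 0.2877 = 10.132.
n = 10.132² + 3 = 102.66 + 3 = 105.7.
Round up.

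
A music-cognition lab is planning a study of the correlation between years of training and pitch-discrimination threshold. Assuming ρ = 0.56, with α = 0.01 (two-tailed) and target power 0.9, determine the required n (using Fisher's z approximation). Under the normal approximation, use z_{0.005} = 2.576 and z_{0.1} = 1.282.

n = 41

Fisher's z: C = ½·ln((1+r)/(1−r)) = ½·ln(3.5455) = 0.6328.
n = ((z_{α/2} + z_β)/C)² + 3.
(2.576 + 1.282) / 0.6328 = 3.858 / 0.6328 = 6.097.
n = 6.097² + 3 = 37.17 + 3 = 40.2.
Round up.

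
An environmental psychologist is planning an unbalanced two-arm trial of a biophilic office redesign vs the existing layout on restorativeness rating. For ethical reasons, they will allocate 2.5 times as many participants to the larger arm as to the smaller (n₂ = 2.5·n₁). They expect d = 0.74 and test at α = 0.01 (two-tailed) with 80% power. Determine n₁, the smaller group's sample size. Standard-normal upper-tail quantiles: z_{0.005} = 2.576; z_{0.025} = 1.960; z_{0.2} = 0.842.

n₁ = 30

With allocation ratio k = n₂/n₁ = 2.5, Var(x̄₁−x̄₂) = σ²(1/n₁ + 1/(k·n₁)) = σ²·(k+1)/(k·n₁).
So n₁ = (1 + 1/k)·((z_{α/2} + z_β)/d)² = 1.400 × (3.418/0.74)².
n₁ = 1.400 × 21.33 = 29.9.
Round up: n₁ = 30, giving n₂ = 2.5 × 30 = 75.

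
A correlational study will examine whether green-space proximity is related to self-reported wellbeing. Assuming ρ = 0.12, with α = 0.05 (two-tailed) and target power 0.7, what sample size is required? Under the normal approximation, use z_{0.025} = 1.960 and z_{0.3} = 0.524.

n = 428

Fisher's z: C = ½·ln((1+r)/(1−r)) = ½·ln(1.2727) = 0.1206.
n = ((z_{α/2} + z_β)/C)² + 3.
(1.960 + 0.524) / 0.1206 = 2.484 / 0.1206 = 20.597.
n = 20.597² + 3 = 424.24 + 3 = 427.2.
Round up.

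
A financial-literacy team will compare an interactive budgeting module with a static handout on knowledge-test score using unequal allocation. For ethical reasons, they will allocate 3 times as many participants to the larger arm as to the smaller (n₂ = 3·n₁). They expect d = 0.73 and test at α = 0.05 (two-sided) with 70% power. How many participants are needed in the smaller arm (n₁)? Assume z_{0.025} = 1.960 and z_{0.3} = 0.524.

With allocation ratio k = n₂/n₁ = 3, Var(x̄₁−x̄₂) = σ²(1/n₁ + 1/(k·n₁)) = σ²·(k+1)/(k·n₁).
So n₁ = (1 + 1/k)·((z_{α/2} + z_β)/d)² = 1.333 × (2.484/0.73)².
n₁ = 1.333 × 11.58 = 15.4.
Round up: n₁ = 16, giving n₂ = 3 × 16 = 48.

n₁ = 16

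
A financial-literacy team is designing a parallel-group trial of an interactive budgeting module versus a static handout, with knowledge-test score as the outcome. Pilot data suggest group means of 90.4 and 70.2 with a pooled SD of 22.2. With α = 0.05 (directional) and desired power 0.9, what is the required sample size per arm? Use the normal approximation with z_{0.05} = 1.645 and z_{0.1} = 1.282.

Cohen's d = |M₁ − M₂| / SD_pooled = |90.4 − 70.2| / 22.2 = 20.2 / 22.2 = 0.910.
For two independent groups with equal n: n = 2·((z_{α} + z_β) / d)².
z_{α} + z_β = 1.645 + 1.282 = 2.927.
n = 2 × (2.927 / 0.910)² = 2 × 3.216² = 2 × 10.35 = 20.7.
Round up to the next whole participant.

n = 21 per group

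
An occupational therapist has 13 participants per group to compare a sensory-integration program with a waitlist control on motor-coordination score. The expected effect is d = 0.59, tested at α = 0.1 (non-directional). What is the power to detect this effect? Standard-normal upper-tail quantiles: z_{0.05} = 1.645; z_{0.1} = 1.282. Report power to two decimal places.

power ≈ 0.44

For two equal groups, power = Φ(d·√(n/2) − z_{α/2}).
d·√(n/2) = 0.59 × √(13/2) = 0.59 × 2.550 = 1.504.
z_β = 1.504 − 1.645 = -0.141.
Power = Φ(-0.141) = 0.444.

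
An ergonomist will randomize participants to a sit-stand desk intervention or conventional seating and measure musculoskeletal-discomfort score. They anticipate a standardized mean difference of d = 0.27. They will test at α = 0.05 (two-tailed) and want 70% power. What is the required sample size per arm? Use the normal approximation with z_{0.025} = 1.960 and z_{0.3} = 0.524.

n = 170 per group

For two independent groups with equal n: n = 2·((z_{α/2} + z_β) / d)².
z_{α/2} + z_β = 1.960 + 0.524 = 2.484.
n = 2 × (2.484 / 0.27)² = 2 × 9.200² = 2 × 84.64 = 169.3.
Round up to the next whole participant.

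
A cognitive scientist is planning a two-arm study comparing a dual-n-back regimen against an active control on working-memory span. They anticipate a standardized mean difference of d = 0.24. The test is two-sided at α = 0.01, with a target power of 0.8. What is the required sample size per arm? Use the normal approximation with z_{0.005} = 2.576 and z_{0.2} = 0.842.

n = 406 per group

For two independent groups with equal n: n = 2·((z_{α/2} + z_β) / d)².
z_{α/2} + z_β = 2.576 + 0.842 = 3.418.
n = 2 × (3.418 / 0.24)² = 2 × 14.242² = 2 × 202.83 = 405.7.
Round up to the next whole participant.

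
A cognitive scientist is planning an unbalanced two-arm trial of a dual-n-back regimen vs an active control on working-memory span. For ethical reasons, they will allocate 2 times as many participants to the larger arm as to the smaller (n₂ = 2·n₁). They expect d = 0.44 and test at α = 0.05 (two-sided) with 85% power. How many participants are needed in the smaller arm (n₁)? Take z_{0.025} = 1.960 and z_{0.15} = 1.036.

With allocation ratio k = n₂/n₁ = 2, Var(x̄₁−x̄₂) = σ²(1/n₁ + 1/(k·n₁)) = σ²·(k+1)/(k·n₁).
So n₁ = (1 + 1/k)·((z_{α/2} + z_β)/d)² = 1.500 × (2.996/0.44)².
n₁ = 1.500 × 46.36 = 69.5.
Round up: n₁ = 70, giving n₂ = 2 × 70 = 140.

n₁ = 70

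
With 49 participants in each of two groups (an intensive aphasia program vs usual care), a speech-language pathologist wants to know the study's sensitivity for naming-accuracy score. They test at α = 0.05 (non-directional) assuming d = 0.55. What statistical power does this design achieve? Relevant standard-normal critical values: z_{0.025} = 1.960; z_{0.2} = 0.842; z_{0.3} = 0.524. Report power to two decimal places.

power ≈ 0.78

For two equal groups, power = Φ(d·√(n/2) − z_{α/2}).
d·√(n/2) = 0.55 × √(49/2) = 0.55 × 4.950 = 2.722.
z_β = 2.722 − 1.960 = 0.762.
Power = Φ(0.762) = 0.777.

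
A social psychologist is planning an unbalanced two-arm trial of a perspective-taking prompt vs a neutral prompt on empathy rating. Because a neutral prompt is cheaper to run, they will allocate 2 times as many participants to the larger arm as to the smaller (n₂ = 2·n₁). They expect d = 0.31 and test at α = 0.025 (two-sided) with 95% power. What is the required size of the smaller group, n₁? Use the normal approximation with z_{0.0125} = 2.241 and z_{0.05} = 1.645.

n₁ = 236

With allocation ratio k = n₂/n₁ = 2, Var(x̄₁−x̄₂) = σ²(1/n₁ + 1/(k·n₁)) = σ²·(k+1)/(k·n₁).
So n₁ = (1 + 1/k)·((z_{α/2} + z_β)/d)² = 1.500 × (3.886/0.31)².
n₁ = 1.500 × 157.14 = 235.7.
Round up: n₁ = 236, giving n₂ = 2 × 236 = 472.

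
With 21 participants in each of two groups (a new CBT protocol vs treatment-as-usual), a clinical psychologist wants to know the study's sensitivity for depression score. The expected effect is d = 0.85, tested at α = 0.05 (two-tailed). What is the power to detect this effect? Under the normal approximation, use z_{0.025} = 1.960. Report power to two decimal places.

power ≈ 0.79

For two equal groups, power = Φ(d·√(n/2) − z_{α/2}).
d·√(n/2) = 0.85 × √(21/2) = 0.85 × 3.240 = 2.754.
z_β = 2.754 − 1.960 = 0.794.
Power = Φ(0.794) = 0.786.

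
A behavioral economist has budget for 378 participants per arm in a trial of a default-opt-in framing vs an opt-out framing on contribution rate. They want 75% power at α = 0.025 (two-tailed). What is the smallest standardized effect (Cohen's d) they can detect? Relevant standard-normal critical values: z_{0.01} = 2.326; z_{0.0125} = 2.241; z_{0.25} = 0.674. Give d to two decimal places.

d_min ≈ 0.21

For two independent groups of n = 378 each: d_min = (z_{α/2} + z_β)·√(2/n).
z-sum = 2.241 + 0.674 = 2.915.
d_min = 2.915 × √(2/378) = 2.915 × 0.0727 = 0.212.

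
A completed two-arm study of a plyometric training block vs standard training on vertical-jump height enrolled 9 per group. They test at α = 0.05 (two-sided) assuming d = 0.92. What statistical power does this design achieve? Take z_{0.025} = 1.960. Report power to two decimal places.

power ≈ 0.50

For two equal groups, power = Φ(d·√(n/2) − z_{α/2}).
d·√(n/2) = 0.92 × √(9/2) = 0.92 × 2.121 = 1.952.
z_β = 1.952 − 1.960 = -0.008.
Power = Φ(-0.008) = 0.497.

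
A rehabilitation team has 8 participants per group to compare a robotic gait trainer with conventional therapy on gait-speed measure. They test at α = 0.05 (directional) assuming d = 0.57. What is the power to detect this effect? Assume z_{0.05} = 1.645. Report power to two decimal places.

For two equal groups, power = Φ(d·√(n/2) − z_{α}).
d·√(n/2) = 0.57 × √(8/2) = 0.57 × 2.000 = 1.140.
z_β = 1.140 − 1.645 = -0.505.
Power = Φ(-0.505) = 0.307.

power ≈ 0.31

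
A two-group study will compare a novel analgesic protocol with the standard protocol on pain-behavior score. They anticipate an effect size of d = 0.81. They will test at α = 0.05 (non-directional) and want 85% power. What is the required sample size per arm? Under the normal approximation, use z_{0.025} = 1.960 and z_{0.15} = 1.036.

n = 28 per group

For two independent groups with equal n: n = 2·((z_{α/2} + z_β) / d)².
z_{α/2} + z_β = 1.960 + 1.036 = 2.996.
n = 2 × (2.996 / 0.81)² = 2 × 3.699² = 2 × 13.68 = 27.4.
Round up to the next whole participant.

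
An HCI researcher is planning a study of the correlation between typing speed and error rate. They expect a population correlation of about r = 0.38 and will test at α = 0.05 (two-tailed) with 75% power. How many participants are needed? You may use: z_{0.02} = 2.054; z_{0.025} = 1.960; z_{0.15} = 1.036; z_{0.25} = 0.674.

Fisher's z: C = ½·ln((1+r)/(1−r)) = ½·ln(2.2258) = 0.4001.
n = ((z_{α/2} + z_β)/C)² + 3.
(1.960 + 0.674) / 0.4001 = 2.634 / 0.4001 = 6.583.
n = 6.583² + 3 = 43.34 + 3 = 46.3.
Round up.

n = 47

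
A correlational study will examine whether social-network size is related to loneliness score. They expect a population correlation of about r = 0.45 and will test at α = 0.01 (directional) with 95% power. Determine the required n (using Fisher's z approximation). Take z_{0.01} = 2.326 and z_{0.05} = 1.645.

n = 71

Fisher's z: C = ½·ln((1+r)/(1−r)) = ½·ln(2.6364) = 0.4847.
n = ((z_{α} + z_β)/C)² + 3.
(2.326 + 1.645) / 0.4847 = 3.971 / 0.4847 = 8.193.
n = 8.193² + 3 = 67.12 + 3 = 70.1.
Round up.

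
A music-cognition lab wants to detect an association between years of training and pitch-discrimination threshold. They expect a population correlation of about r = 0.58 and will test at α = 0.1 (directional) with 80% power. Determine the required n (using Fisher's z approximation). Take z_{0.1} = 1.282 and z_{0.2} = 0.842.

n = 14

Fisher's z: C = ½·ln((1+r)/(1−r)) = ½·ln(3.7619) = 0.6625.
n = ((z_{α} + z_β)/C)² + 3.
(1.282 + 0.842) / 0.6625 = 2.124 / 0.6625 = 3.206.
n = 3.206² + 3 = 10.28 + 3 = 13.3.
Round up.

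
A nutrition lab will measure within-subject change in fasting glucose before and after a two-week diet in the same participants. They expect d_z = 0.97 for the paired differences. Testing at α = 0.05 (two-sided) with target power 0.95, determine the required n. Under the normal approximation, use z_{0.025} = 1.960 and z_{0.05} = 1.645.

n = 14 pairs

For a paired (one-sample on differences) test: n = ((z_{α/2} + z_β) / d)².
z_{α/2} + z_β = 1.960 + 1.645 = 3.605.
n = (3.605 / 0.97)² = 3.716² = 13.81.
Round up.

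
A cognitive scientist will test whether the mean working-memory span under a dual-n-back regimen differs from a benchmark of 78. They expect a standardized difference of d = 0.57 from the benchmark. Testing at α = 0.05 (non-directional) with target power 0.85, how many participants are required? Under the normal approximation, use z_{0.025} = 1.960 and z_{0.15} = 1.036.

n = 28

For a one-sample test: n = ((z_{α/2} + z_β) / d)².
z_{α/2} + z_β = 1.960 + 1.036 = 2.996.
n = (2.996 / 0.57)² = 5.256² = 27.63.
Round up.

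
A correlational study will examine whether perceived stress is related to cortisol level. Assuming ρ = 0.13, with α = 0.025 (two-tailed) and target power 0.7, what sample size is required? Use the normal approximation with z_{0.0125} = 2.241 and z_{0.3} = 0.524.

Fisher's z: C = ½·ln((1+r)/(1−r)) = ½·ln(1.2989) = 0.1307.
n = ((z_{α/2} + z_β)/C)² + 3.
(2.241 + 0.524) / 0.1307 = 2.765 / 0.1307 = 21.155.
n = 21.155² + 3 = 447.55 + 3 = 450.5.
Round up.

n = 451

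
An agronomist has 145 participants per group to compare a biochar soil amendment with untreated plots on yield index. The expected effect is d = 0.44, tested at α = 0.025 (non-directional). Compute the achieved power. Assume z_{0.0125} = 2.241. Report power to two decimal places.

For two equal groups, power = Φ(d·√(n/2) − z_{α/2}).
d·√(n/2) = 0.44 × √(145/2) = 0.44 × 8.515 = 3.746.
z_β = 3.746 − 2.241 = 1.505.
Power = Φ(1.505) = 0.934.

power ≈ 0.93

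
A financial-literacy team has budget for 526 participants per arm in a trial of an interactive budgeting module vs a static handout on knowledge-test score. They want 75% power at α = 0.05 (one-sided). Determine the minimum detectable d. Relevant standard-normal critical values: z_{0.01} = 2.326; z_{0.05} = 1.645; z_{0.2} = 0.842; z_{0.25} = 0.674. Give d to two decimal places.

d_min ≈ 0.14

For two independent groups of n = 526 each: d_min = (z_{α} + z_β)·√(2/n).
z-sum = 1.645 + 0.674 = 2.319.
d_min = 2.319 × √(2/526) = 2.319 × 0.0617 = 0.143.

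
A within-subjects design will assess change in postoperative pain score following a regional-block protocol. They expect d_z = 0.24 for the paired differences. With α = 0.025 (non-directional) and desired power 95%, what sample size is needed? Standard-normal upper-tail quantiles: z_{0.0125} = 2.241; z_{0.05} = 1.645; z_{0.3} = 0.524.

For a paired (one-sample on differences) test: n = ((z_{α/2} + z_β) / d)².
z_{α/2} + z_β = 2.241 + 1.645 = 3.886.
n = (3.886 / 0.24)² = 16.192² = 262.17.
Round up.

n = 263 pairs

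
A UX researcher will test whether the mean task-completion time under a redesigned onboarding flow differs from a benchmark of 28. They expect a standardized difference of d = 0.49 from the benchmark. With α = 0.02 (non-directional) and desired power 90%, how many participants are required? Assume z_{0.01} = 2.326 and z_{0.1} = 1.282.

n = 55

For a one-sample test: n = ((z_{α/2} + z_β) / d)².
z_{α/2} + z_β = 2.326 + 1.282 = 3.608.
n = (3.608 / 0.49)² = 7.363² = 54.22.
Round up.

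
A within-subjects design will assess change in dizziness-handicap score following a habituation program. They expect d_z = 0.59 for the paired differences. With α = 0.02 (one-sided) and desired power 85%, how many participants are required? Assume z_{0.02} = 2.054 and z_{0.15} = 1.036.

n = 28 pairs

For a paired (one-sample on differences) test: n = ((z_{α} + z_β) / d)².
z_{α} + z_β = 2.054 + 1.036 = 3.090.
n = (3.090 / 0.59)² = 5.237² = 27.43.
Round up.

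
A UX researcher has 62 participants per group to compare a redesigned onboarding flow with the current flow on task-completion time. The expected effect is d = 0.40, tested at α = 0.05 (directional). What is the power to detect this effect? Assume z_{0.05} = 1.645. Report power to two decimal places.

For two equal groups, power = Φ(d·√(n/2) − z_{α}).
d·√(n/2) = 0.40 × √(62/2) = 0.40 × 5.568 = 2.227.
z_β = 2.227 − 1.645 = 0.582.
Power = Φ(0.582) = 0.720.

power ≈ 0.72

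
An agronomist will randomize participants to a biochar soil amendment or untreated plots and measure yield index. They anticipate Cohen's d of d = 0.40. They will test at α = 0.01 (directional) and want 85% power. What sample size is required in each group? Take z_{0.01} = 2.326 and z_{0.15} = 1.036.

n = 142 per group

For two independent groups with equal n: n = 2·((z_{α} + z_β) / d)².
z_{α} + z_β = 2.326 + 1.036 = 3.362.
n = 2 × (3.362 / 0.40)² = 2 × 8.405² = 2 × 70.64 = 141.3.
Round up to the next whole participant.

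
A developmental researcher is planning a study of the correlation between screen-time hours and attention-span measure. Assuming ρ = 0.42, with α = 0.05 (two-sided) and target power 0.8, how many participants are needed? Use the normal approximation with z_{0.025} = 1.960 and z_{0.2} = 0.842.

Fisher's z: C = ½·ln((1+r)/(1−r)) = ½·ln(2.4483) = 0.4477.
n = ((z_{α/2} + z_β)/C)² + 3.
(1.960 + 0.842) / 0.4477 = 2.802 / 0.4477 = 6.259.
n = 6.259² + 3 = 39.17 + 3 = 42.2.
Round up.

n = 43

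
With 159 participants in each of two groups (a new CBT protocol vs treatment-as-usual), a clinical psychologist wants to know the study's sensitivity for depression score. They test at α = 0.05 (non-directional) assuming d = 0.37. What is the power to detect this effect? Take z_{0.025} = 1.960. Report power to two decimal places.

power ≈ 0.91

For two equal groups, power = Φ(d·√(n/2) − z_{α/2}).
d·√(n/2) = 0.37 × √(159/2) = 0.37 × 8.916 = 3.299.
z_β = 3.299 − 1.960 = 1.339.
Power = Φ(1.339) = 0.910.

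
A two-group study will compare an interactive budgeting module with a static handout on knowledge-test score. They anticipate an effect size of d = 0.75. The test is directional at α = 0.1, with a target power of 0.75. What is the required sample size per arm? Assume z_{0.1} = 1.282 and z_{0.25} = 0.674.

n = 14 per group

For two independent groups with equal n: n = 2·((z_{α} + z_β) / d)².
z_{α} + z_β = 1.282 + 0.674 = 1.956.
n = 2 × (1.956 / 0.75)² = 2 × 2.608² = 2 × 6.80 = 13.6.
Round up to the next whole participant.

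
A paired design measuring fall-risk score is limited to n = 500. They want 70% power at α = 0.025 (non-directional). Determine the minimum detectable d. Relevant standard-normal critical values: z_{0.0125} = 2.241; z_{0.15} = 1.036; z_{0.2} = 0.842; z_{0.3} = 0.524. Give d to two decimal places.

d_min ≈ 0.12

For a single sample (or paired design) of n = 500: d_min = (z_{α/2} + z_β)/√n.
z-sum = 2.241 + 0.524 = 2.765.
d_min = 2.765 / √500 = 2.765 / 22.361 = 0.124.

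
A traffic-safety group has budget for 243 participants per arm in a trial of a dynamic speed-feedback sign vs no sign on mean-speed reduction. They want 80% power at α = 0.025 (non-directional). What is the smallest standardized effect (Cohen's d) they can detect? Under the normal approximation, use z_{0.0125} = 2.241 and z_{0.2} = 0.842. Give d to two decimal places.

d_min ≈ 0.28

For two independent groups of n = 243 each: d_min = (z_{α/2} + z_β)·√(2/n).
z-sum = 2.241 + 0.842 = 3.083.
d_min = 3.083 × √(2/243) = 3.083 × 0.0907 = 0.280.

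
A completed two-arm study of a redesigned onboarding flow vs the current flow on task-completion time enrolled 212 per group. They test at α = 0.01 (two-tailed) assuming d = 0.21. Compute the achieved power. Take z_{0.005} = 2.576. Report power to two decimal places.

power ≈ 0.34

For two equal groups, power = Φ(d·√(n/2) − z_{α/2}).
d·√(n/2) = 0.21 × √(212/2) = 0.21 × 10.296 = 2.162.
z_β = 2.162 − 2.576 = -0.414.
Power = Φ(-0.414) = 0.339.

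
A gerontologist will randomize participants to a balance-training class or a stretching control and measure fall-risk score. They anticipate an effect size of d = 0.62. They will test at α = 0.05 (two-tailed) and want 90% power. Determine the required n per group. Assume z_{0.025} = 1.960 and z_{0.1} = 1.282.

n = 55 per group

For two independent groups with equal n: n = 2·((z_{α/2} + z_β) / d)².
z_{α/2} + z_β = 1.960 + 1.282 = 3.242.
n = 2 × (3.242 / 0.62)² = 2 × 5.229² = 2 × 27.34 = 54.7.
Round up to the next whole participant.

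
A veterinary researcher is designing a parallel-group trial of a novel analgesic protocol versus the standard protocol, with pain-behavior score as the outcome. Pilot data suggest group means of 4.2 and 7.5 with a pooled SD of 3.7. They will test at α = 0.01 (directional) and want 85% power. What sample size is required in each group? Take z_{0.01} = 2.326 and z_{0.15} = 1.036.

n = 29 per group

Cohen's d = |M₁ − M₂| / SD_pooled = |4.2 − 7.5| / 3.7 = 3.3 / 3.7 = 0.892.
For two independent groups with equal n: n = 2·((z_{α} + z_β) / d)².
z_{α} + z_β = 2.326 + 1.036 = 3.362.
n = 2 × (3.362 / 0.892)² = 2 × 3.769² = 2 × 14.21 = 28.4.
Round up to the next whole participant.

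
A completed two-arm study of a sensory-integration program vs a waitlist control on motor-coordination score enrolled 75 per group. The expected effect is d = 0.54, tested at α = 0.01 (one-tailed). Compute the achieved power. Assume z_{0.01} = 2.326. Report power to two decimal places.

For two equal groups, power = Φ(d·√(n/2) − z_{α}).
d·√(n/2) = 0.54 × √(75/2) = 0.54 × 6.124 = 3.307.
z_β = 3.307 − 2.326 = 0.981.
Power = Φ(0.981) = 0.837.

power ≈ 0.84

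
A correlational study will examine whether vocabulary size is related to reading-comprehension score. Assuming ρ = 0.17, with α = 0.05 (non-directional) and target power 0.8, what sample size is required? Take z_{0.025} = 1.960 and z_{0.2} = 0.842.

n = 270

Fisher's z: C = ½·ln((1+r)/(1−r)) = ½·ln(1.4096) = 0.1717.
n = ((z_{α/2} + z_β)/C)² + 3.
(1.960 + 0.842) / 0.1717 = 2.802 / 0.1717 = 16.319.
n = 16.319² + 3 = 266.32 + 3 = 269.3.
Round up.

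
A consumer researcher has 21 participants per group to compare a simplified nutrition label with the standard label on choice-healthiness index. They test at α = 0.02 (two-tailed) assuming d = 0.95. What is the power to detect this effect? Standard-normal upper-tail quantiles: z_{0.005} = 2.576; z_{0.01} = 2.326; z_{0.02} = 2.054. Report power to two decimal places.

power ≈ 0.77

For two equal groups, power = Φ(d·√(n/2) − z_{α/2}).
d·√(n/2) = 0.95 × √(21/2) = 0.95 × 3.240 = 3.078.
z_β = 3.078 − 2.326 = 0.752.
Power = Φ(0.752) = 0.774.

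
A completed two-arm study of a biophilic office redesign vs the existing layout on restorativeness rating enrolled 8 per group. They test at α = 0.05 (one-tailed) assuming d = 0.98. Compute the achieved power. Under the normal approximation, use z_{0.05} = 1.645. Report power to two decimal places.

For two equal groups, power = Φ(d·√(n/2) − z_{α}).
d·√(n/2) = 0.98 × √(8/2) = 0.98 × 2.000 = 1.960.
z_β = 1.960 − 1.645 = 0.315.
Power = Φ(0.315) = 0.624.

power ≈ 0.62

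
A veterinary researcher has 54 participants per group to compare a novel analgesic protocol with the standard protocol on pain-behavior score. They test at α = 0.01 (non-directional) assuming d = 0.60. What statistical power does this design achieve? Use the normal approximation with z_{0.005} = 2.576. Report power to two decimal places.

power ≈ 0.71

For two equal groups, power = Φ(d·√(n/2) − z_{α/2}).
d·√(n/2) = 0.60 × √(54/2) = 0.60 × 5.196 = 3.118.
z_β = 3.118 − 2.576 = 0.542.
Power = Φ(0.542) = 0.706.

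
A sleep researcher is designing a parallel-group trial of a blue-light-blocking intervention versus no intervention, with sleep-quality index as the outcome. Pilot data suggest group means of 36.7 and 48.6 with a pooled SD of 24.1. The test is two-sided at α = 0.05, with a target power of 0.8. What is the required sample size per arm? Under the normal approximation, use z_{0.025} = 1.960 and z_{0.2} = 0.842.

Cohen's d = |M₁ − M₂| / SD_pooled = |36.7 − 48.6| / 24.1 = 11.9 / 24.1 = 0.494.
For two independent groups with equal n: n = 2·((z_{α/2} + z_β) / d)².
z_{α/2} + z_β = 1.960 + 0.842 = 2.802.
n = 2 × (2.802 / 0.494)² = 2 × 5.672² = 2 × 32.17 = 64.3.
Round up to the next whole participant.

n = 65 per group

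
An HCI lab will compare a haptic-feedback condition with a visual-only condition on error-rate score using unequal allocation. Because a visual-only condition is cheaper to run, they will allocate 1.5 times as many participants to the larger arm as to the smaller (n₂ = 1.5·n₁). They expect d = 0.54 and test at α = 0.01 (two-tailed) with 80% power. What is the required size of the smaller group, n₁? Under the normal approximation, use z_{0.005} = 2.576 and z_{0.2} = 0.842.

n₁ = 67

With allocation ratio k = n₂/n₁ = 1.5, Var(x̄₁−x̄₂) = σ²(1/n₁ + 1/(k·n₁)) = σ²·(k+1)/(k·n₁).
So n₁ = (1 + 1/k)·((z_{α/2} + z_β)/d)² = 1.667 × (3.418/0.54)².
n₁ = 1.667 × 40.06 = 66.8.
Round up: n₁ = 67, giving n₂ = ⌈1.5 × 67⌉ = ⌈100.5⌉ = 101.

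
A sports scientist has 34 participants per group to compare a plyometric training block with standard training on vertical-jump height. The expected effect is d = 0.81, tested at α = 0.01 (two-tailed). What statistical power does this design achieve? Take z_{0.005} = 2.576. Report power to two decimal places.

For two equal groups, power = Φ(d·√(n/2) − z_{α/2}).
d·√(n/2) = 0.81 × √(34/2) = 0.81 × 4.123 = 3.340.
z_β = 3.340 − 2.576 = 0.764.
Power = Φ(0.764) = 0.777.

power ≈ 0.78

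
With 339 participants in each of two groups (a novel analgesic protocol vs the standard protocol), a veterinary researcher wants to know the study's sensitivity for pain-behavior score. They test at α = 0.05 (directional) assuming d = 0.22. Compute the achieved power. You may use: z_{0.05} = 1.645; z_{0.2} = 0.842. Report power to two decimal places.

power ≈ 0.89

For two equal groups, power = Φ(d·√(n/2) − z_{α}).
d·√(n/2) = 0.22 × √(339/2) = 0.22 × 13.019 = 2.864.
z_β = 2.864 − 1.645 = 1.219.
Power = Φ(1.219) = 0.889.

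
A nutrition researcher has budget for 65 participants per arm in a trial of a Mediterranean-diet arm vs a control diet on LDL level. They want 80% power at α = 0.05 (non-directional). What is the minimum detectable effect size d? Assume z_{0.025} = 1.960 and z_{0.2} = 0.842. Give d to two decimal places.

For two independent groups of n = 65 each: d_min = (z_{α/2} + z_β)·√(2/n).
z-sum = 1.960 + 0.842 = 2.802.
d_min = 2.802 × √(2/65) = 2.802 × 0.1754 = 0.492.

d_min ≈ 0.49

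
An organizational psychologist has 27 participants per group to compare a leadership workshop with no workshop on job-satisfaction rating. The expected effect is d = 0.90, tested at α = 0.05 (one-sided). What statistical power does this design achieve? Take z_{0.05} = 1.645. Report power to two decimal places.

power ≈ 0.95

For two equal groups, power = Φ(d·√(n/2) − z_{α}).
d·√(n/2) = 0.90 × √(27/2) = 0.90 × 3.674 = 3.307.
z_β = 3.307 − 1.645 = 1.662.
Power = Φ(1.662) = 0.952.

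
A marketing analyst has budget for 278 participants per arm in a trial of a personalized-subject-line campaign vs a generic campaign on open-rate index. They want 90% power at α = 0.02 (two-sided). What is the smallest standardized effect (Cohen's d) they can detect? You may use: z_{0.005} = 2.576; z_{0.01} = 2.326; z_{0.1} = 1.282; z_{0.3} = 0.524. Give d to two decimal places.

d_min ≈ 0.31

For two independent groups of n = 278 each: d_min = (z_{α/2} + z_β)·√(2/n).
z-sum = 2.326 + 1.282 = 3.608.
d_min = 3.608 × √(2/278) = 3.608 × 0.0848 = 0.306.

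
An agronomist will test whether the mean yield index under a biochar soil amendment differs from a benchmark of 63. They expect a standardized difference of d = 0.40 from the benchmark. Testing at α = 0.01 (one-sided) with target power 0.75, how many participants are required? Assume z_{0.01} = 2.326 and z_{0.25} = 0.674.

n = 57

For a one-sample test: n = ((z_{α} + z_β) / d)².
z_{α} + z_β = 2.326 + 0.674 = 3.000.
n = (3.000 / 0.40)² = 7.500² = 56.25.
Round up.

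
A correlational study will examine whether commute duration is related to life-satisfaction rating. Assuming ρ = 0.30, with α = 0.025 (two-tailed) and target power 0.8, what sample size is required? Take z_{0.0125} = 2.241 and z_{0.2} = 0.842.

Fisher's z: C = ½·ln((1+r)/(1−r)) = ½·ln(1.8571) = 0.3095.
n = ((z_{α/2} + z_β)/C)² + 3.
(2.241 + 0.842) / 0.3095 = 3.083 / 0.3095 = 9.961.
n = 9.961² + 3 = 99.23 + 3 = 102.2.
Round up.

n = 103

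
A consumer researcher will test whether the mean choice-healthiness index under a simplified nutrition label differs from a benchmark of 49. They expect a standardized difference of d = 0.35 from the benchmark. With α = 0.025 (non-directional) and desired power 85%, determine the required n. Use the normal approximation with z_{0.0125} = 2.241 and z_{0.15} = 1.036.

n = 88

For a one-sample test: n = ((z_{α/2} + z_β) / d)².
z_{α/2} + z_β = 2.241 + 1.036 = 3.277.
n = (3.277 / 0.35)² = 9.363² = 87.66.
Round up.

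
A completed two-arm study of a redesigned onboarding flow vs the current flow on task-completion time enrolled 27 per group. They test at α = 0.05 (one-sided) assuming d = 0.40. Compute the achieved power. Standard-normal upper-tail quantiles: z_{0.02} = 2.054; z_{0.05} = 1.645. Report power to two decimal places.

power ≈ 0.43

For two equal groups, power = Φ(d·√(n/2) − z_{α}).
d·√(n/2) = 0.40 × √(27/2) = 0.40 × 3.674 = 1.470.
z_β = 1.470 − 1.645 = -0.175.
Power = Φ(-0.175) = 0.430.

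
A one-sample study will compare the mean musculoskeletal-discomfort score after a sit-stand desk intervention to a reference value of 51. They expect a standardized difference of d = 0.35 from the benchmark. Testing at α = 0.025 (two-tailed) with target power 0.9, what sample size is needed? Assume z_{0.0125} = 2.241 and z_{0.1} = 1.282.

For a one-sample test: n = ((z_{α/2} + z_β) / d)².
z_{α/2} + z_β = 2.241 + 1.282 = 3.523.
n = (3.523 / 0.35)² = 10.066² = 101.32.
Round up.

n = 102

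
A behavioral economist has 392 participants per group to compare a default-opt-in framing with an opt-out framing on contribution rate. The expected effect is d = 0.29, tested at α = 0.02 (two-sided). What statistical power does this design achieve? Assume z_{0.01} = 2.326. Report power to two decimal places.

For two equal groups, power = Φ(d·√(n/2) − z_{α/2}).
d·√(n/2) = 0.29 × √(392/2) = 0.29 × 14.000 = 4.060.
z_β = 4.060 − 2.326 = 1.734.
Power = Φ(1.734) = 0.959.

power ≈ 0.96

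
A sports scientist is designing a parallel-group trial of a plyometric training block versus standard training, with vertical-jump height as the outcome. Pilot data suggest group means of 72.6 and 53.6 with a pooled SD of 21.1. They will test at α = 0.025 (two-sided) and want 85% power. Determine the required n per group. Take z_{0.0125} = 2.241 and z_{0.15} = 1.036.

Cohen's d = |M₁ − M₂| / SD_pooled = |72.6 − 53.6| / 21.1 = 19.0 / 21.1 = 0.900.
For two independent groups with equal n: n = 2·((z_{α/2} + z_β) / d)².
z_{α/2} + z_β = 2.241 + 1.036 = 3.277.
n = 2 × (3.277 / 0.900)² = 2 × 3.641² = 2 × 13.26 = 26.5.
Round up to the next whole participant.

n = 27 per group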